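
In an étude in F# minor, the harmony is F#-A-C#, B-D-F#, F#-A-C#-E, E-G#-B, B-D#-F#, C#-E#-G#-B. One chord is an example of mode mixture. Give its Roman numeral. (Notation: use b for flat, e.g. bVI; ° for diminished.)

IV

In F# minor (with V from harmonic minor) the diatonic chords are F#m, G#dim, A, Bm, C#, D, E. Of the given chords, F#–A–C# = F#m, B–D–F# = Bm, F#–A–C#–E = F#m7, E–G#–B = E and C#–E#–G#–B = C#7 are diatonic. B–D#–F# is not: scale degree 4 in F# minor carries Bm (iv). In F# major the chord on that degree is B, so here it functions as IV, borrowed from the parallel major.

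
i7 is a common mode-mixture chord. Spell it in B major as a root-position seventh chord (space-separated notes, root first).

B D F# A

The root, B, is scale degree 1 — the same note in B major and B minor; only the chord quality changes. In B minor the chord on B is B–D–F#–A.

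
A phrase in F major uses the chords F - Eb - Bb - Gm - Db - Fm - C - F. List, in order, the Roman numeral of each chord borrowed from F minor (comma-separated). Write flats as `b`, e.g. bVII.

The diatonic triads in F major are F, Gm, Am, Bb, C, Dm, Edim. F, Bb, Gm and C all belong to that set. Eb (Eb–G–Bb) is not: scale degree 7 in F major carries Edim (vii°). In F minor the chord on that degree is Eb, so here it functions as bVII, borrowed from the parallel minor. Db (Db–F–Ab) is not: scale degree 6 in F major carries Dm (vi). In F minor the chord on that degree is Db, so here it functions as bVI, borrowed from the parallel minor. But Fm (F–Ab–C) is foreign: the diatonic I on degree 1 is F, whereas Fm comes from F minor. It is labeled i.

bVII, bVI, i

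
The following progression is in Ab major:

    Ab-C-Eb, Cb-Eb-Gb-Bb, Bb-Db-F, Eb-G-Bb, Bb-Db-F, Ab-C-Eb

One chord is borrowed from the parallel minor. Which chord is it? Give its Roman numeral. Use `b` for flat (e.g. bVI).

bIIImaj7

Ab major has the diatonic set Ab, Bbm, Cm, Db, Eb, Fm, Gdim. Ab–C–Eb = Ab, Bb–Db–F = Bbm and Eb–G–Bb = Eb all belong to that set. Cb–Eb–Gb–Bb is not: scale degree 3 in Ab major carries Cm (iii). In Ab minor the chord on that degree is Cbmaj7, so here it functions as bIIImaj7, borrowed from the parallel minor.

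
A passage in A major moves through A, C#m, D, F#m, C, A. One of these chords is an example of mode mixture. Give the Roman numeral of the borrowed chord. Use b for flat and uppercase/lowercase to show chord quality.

In A major the diatonic chords are A, Bm, C#m, D, E, F#m, G#dim. A, C#m, D and F#m all belong to that set. C (C–E–G) doesn't fit — on degree 3 A major would have C#m (iii). C is the degree-3 chord of A minor, so it is the borrowed bIII.

bIII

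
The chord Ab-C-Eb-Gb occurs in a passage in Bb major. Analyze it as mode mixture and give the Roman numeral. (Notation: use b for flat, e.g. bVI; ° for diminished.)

bVII7

The root Ab is the lowered 7th scale degree — diatonically Bb major has A there. Diatonically Bb major has Adim (vii°) on that degree; Ab–C–Eb–Gb is instead the dominant-seventh chord native to Bb minor, so it takes the label bVII7.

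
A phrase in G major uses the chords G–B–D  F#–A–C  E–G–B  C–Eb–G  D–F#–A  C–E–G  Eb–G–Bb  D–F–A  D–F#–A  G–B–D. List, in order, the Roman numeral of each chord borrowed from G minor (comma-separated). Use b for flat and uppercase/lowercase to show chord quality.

iv, bVI, v

In G major the diatonic chords are G, Am, Bm, C, D, Em, F#dim. Of the given chords, G–B–D = G, F#–A–C = F#dim, E–G–B = Em, D–F#–A = D and C–E–G = C are diatonic. C–Eb–G is not: scale degree 4 in G major carries C (IV). In G minor the chord on that degree is Cm, so here it functions as iv, borrowed from the parallel minor. But Eb–G–Bb is foreign: the diatonic vi on degree 6 is Em, whereas Eb comes from G minor. It is labeled bVI. D–F–A is not: scale degree 5 in G major carries D (V). In G minor the chord on that degree is Dm, so here it functions as v, borrowed from the parallel minor.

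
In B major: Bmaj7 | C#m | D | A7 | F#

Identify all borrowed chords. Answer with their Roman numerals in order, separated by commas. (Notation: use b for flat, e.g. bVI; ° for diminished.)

B major has the diatonic set B, C#m, D#m, E, F#, G#m, A#dim. Of the given chords, Bmaj7, C#m and F# are diatonic. But D (D–F#–A) is foreign: the diatonic iii on degree 3 is D#m, whereas D comes from B minor. It is labeled bIII. But A7 (A–C#–E–G) is foreign: the diatonic vii° on degree 7 is A#dim, whereas A7 comes from B minor. It is labeled bVII7.

bIII, bVII7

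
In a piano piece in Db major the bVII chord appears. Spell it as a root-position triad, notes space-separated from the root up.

The root of bVII is the lowered 7th degree: C becomes Cb. In Db minor the chord on Cb is Cb–Eb–Gb.

Cb Eb Gb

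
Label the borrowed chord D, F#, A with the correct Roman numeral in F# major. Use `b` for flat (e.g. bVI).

D is the lowered form of scale degree 6 in F# major (the diatonic degree 6 is D#). Diatonically F# major has D#m (vi) on that degree; D–F#–A is instead the major chord native to F# minor, so it takes the label bVI.

bVI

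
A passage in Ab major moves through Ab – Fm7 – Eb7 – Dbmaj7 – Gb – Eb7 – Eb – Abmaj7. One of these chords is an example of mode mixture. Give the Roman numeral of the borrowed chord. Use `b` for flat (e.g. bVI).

Ab major has the diatonic set Ab, Bbm, Cm, Db, Eb, Fm, Gdim. Ab, Fm7, Eb7, Dbmaj7, Eb and Abmaj7 are all diatonic. Gb (Gb–Bb–Db) is not: scale degree 7 in Ab major carries Gdim (vii°). In Ab minor the chord on that degree is Gb, so here it functions as bVII, borrowed from the parallel minor.

bVII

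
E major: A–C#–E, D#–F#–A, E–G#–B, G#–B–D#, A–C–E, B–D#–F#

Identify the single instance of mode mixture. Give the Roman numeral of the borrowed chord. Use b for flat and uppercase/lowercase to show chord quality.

iv

The diatonic triads in E major are E, F#m, G#m, A, B, C#m, D#dim. A–C#–E = A, D#–F#–A = D#dim, E–G#–B = E, G#–B–D# = G#m and B–D#–F# = B all belong to that set. But A–C–E is foreign: the diatonic IV on degree 4 is A, whereas Am comes from E minor. It is labeled iv.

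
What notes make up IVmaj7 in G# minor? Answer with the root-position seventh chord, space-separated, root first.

C# E# G# B#

The root, C#, is scale degree 4 — the same note in G# minor and G# major; only the chord quality changes. In G# major the chord on C# is C#–E#–G#–B#.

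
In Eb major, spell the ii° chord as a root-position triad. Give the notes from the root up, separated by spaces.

The root, F, is scale degree 2 — the same note in Eb major and Eb minor; only the chord quality changes. Stacking thirds in Eb minor on F gives F–Ab–Cb.

F Ab Cb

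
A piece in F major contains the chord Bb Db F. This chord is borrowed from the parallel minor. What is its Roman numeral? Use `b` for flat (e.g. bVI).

The root Bb is the diatonic 4th degree of F major; the borrowing shows in the chord quality. The diatonic chord on degree 4 would be Bb (IV), but Bb–Db–F is the minor chord from F minor. As a borrowed chord it is labeled iv.

iv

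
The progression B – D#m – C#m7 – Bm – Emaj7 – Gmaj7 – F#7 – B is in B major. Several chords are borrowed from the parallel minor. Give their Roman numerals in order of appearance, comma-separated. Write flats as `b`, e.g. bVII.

i, bVImaj7

B major has the diatonic set B, C#m, D#m, E, F#, G#m, A#dim. Of the given chords, B, D#m, C#m7, Emaj7 and F#7 are diatonic. Bm (B–D–F#) is not: scale degree 1 in B major carries B (I). In B minor the chord on that degree is Bm, so here it functions as i, borrowed from the parallel minor. Gmaj7 (G–B–D–F#) doesn't fit — on degree 6 B major would have G#m (vi). Gmaj7 is the degree-6 chord of B minor, so it is the borrowed bVImaj7.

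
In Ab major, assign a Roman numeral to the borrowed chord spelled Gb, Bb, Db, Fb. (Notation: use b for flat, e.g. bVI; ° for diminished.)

In Ab major scale degree 7 is G; Gb is its lowered form, from Ab minor. The diatonic chord on degree 7 would be Gdim (vii°), but Gb–Bb–Db–Fb is the dominant-seventh chord from Ab minor. As a borrowed chord it is labeled bVII7.

bVII7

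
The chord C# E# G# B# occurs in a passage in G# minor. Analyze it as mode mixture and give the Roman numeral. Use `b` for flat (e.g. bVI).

C# is scale degree 4 in G# minor. C#–E#–G#–B# is a major-seventh chord — the form found in G# major, not the diatonic iv (C#m). Borrowed into G# minor it is written IVmaj7.

IVmaj7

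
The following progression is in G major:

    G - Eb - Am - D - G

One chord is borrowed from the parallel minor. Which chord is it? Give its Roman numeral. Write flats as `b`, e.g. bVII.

In G major the diatonic chords are G, Am, Bm, C, D, Em, F#dim. G, Am and D are all diatonic. But Eb (Eb–G–Bb) is foreign: the diatonic vi on degree 6 is Em, whereas Eb comes from G minor. It is labeled bVI.

bVI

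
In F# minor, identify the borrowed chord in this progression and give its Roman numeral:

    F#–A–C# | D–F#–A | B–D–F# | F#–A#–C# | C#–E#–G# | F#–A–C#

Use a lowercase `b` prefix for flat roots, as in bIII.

I

The diatonic triads in F# minor (with V from harmonic minor) are F#m, G#dim, A, Bm, C#, D, E. Of the given chords, F#–A–C# = F#m, D–F#–A = D, B–D–F# = Bm and C#–E#–G# = C# are diatonic. But F#–A#–C# is foreign: the diatonic i on degree 1 is F#m, whereas F# comes from F# major. It is labeled I.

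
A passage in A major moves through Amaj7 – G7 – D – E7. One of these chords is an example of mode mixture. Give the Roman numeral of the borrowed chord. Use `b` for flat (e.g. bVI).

bVII7

The diatonic triads in A major are A, Bm, C#m, D, E, F#m, G#dim. Of the given chords, Amaj7, D and E7 are diatonic. G7 (G–B–D–F) doesn't fit — on degree 7 A major would have G#dim (vii°). G7 is the degree-7 chord of A minor, so it is the borrowed bVII7.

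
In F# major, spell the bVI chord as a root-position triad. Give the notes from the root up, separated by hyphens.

D-F#-A

The root of bVI is the lowered 6th degree: D# becomes D. Building the major chord from the parallel minor on D: D–F#–A.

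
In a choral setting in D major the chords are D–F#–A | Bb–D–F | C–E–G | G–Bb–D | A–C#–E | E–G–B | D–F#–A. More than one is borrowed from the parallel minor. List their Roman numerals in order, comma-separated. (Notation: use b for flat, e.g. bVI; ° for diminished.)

In D major the diatonic chords are D, Em, F#m, G, A, Bm, C#dim. D–F#–A = D, A–C#–E = A and E–G–B = Em are all diatonic. Bb–D–F is not: scale degree 6 in D major carries Bm (vi). In D minor the chord on that degree is Bb, so here it functions as bVI, borrowed from the parallel minor. But C–E–G is foreign: the diatonic vii° on degree 7 is C#dim, whereas C comes from D minor. It is labeled bVII. G–Bb–D is not: scale degree 4 in D major carries G (IV). In D minor the chord on that degree is Gm, so here it functions as iv, borrowed from the parallel minor.

bVI, bVII, iv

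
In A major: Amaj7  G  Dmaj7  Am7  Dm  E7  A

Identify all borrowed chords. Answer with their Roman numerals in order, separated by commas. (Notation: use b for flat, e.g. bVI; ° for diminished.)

A major has the diatonic set A, Bm, C#m, D, E, F#m, G#dim. Amaj7, Dmaj7, E7 and A all belong to that set. G (G–B–D) is not: scale degree 7 in A major carries G#dim (vii°). In A minor the chord on that degree is G, so here it functions as bVII, borrowed from the parallel minor. Am7 (A–C–E–G) doesn't fit — on degree 1 A major would have A (I). Am7 is the degree-1 chord of A minor, so it is the borrowed i7. Dm (D–F–A) doesn't fit — on degree 4 A major would have D (IV). Dm is the degree-4 chord of A minor, so it is the borrowed iv.

bVII, i7, iv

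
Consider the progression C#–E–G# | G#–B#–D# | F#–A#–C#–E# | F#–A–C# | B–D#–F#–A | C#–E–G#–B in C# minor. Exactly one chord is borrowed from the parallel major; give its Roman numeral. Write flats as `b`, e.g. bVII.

IVmaj7

The diatonic triads in C# minor (with V from harmonic minor) are C#m, D#dim, E, F#m, G#, A, B. C#–E–G# = C#m, G#–B#–D# = G#, F#–A–C# = F#m, B–D#–F#–A = B7 and C#–E–G#–B = C#m7 all belong to that set. F#–A#–C#–E# is not: scale degree 4 in C# minor carries F#m (iv). In C# major the chord on that degree is F#maj7, so here it functions as IVmaj7, borrowed from the parallel major.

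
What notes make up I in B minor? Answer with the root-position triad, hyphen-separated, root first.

B-D#-F#

The root, B, is scale degree 1 — the same note in B minor and B major; only the chord quality changes. In B major the chord on B is B–D#–F#.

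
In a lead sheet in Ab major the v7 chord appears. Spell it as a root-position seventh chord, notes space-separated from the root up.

v7 is built on scale degree 5, which is Eb in both Ab major and its parallel. Stacking thirds in Ab minor on Eb gives Eb–Gb–Bb–Db.

Eb Gb Bb Db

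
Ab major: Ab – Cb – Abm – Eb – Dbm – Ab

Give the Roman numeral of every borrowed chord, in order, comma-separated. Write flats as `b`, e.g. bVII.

bIII, i, iv

The diatonic triads in Ab major are Ab, Bbm, Cm, Db, Eb, Fm, Gdim. Of the given chords, Ab and Eb are diatonic. Cb (Cb–Eb–Gb) doesn't fit — on degree 3 Ab major would have Cm (iii). Cb is the degree-3 chord of Ab minor, so it is the borrowed bIII. Abm (Ab–Cb–Eb) is not: scale degree 1 in Ab major carries Ab (I). In Ab minor the chord on that degree is Abm, so here it functions as i, borrowed from the parallel minor. But Dbm (Db–Fb–Ab) is foreign: the diatonic IV on degree 4 is Db, whereas Dbm comes from Ab minor. It is labeled iv.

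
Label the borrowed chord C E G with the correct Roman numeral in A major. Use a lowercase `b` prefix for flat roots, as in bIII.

In A major scale degree 3 is C#; C is its lowered form, from A minor. Diatonically A major has C#m (iii) on that degree; C–E–G is instead the major chord native to A minor, so it takes the label bIII.

bIII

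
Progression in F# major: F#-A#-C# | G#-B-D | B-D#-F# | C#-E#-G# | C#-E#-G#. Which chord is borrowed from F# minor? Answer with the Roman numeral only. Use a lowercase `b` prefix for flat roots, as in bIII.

ii°

F# major has the diatonic set F#, G#m, A#m, B, C#, D#m, E#dim. Of the given chords, F#–A#–C# = F#, B–D#–F# = B and C#–E#–G# = C# are diatonic. G#–B–D is not: scale degree 2 in F# major carries G#m (ii). In F# minor the chord on that degree is G#dim, so here it functions as ii°, borrowed from the parallel minor.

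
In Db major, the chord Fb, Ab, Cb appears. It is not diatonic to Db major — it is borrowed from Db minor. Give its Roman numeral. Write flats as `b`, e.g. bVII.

bIII

In Db major scale degree 3 is F; Fb is its lowered form, from Db minor. The diatonic chord on degree 3 would be Fm (iii), but Fb–Ab–Cb is the major chord from Db minor. As a borrowed chord it is labeled bIII.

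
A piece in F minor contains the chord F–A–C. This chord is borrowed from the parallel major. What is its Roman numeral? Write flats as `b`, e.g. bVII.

I

F is scale degree 1 in F minor. Diatonically F minor has Fm (i) on that degree; F–A–C is instead the major chord native to F major, so it takes the label I.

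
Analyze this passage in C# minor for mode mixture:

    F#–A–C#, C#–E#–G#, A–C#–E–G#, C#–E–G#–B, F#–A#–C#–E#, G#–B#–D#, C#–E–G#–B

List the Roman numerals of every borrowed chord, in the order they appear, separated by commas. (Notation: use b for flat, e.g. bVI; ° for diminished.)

I, IVmaj7

C# minor has the diatonic set C#m, D#dim, E, F#m, G#, A, B (with V from harmonic minor). Of the given chords, F#–A–C# = F#m, A–C#–E–G# = Amaj7, C#–E–G#–B = C#m7 and G#–B#–D# = G# are diatonic. But C#–E#–G# is foreign: the diatonic i on degree 1 is C#m, whereas C# comes from C# major. It is labeled I. F#–A#–C#–E# doesn't fit — on degree 4 C# minor would have F#m (iv). F#maj7 is the degree-4 chord of C# major, so it is the borrowed IVmaj7.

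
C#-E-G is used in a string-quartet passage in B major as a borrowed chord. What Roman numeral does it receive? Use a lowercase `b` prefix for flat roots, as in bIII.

ii°

C# is scale degree 2 in B major. C#–E–G is a diminished chord — the form found in B minor, not the diatonic ii (C#m). Borrowed into B major it is written ii°.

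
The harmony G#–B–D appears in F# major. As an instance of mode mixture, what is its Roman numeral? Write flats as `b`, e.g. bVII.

The root G# is the diatonic 2nd degree of F# major; the borrowing shows in the chord quality. The diatonic chord on degree 2 would be G#m (ii), but G#–B–D is the diminished chord from F# minor. As a borrowed chord it is labeled ii°.

ii°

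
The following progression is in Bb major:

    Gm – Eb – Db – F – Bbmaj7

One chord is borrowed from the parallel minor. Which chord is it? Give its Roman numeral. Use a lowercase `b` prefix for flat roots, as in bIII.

Bb major has the diatonic set Bb, Cm, Dm, Eb, F, Gm, Adim. Gm, Eb, F and Bbmaj7 all belong to that set. Db (Db–F–Ab) is not: scale degree 3 in Bb major carries Dm (iii). In Bb minor the chord on that degree is Db, so here it functions as bIII, borrowed from the parallel minor.

bIII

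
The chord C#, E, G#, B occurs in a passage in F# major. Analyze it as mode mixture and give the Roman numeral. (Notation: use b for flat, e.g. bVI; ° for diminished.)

The root C# is the diatonic 5th degree of F# major; the borrowing shows in the chord quality. Diatonically F# major has C# (V) on that degree; C#–E–G#–B is instead the minor-seventh chord native to F# minor, so it takes the label v7.

v7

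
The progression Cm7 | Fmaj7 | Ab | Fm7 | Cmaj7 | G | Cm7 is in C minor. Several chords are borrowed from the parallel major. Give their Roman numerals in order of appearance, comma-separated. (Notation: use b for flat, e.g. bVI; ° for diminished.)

The diatonic triads in C minor (with V from harmonic minor) are Cm, Ddim, Eb, Fm, G, Ab, Bb. Cm7, Ab, Fm7 and G all belong to that set. Fmaj7 (F–A–C–E) doesn't fit — on degree 4 C minor would have Fm (iv). Fmaj7 is the degree-4 chord of C major, so it is the borrowed IVmaj7. Cmaj7 (C–E–G–B) is not: scale degree 1 in C minor carries Cm (i). In C major the chord on that degree is Cmaj7, so here it functions as Imaj7, borrowed from the parallel major.

IVmaj7, Imaj7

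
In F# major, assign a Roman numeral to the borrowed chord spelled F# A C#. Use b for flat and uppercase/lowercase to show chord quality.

The root F# is the diatonic 1st degree of F# major; the borrowing shows in the chord quality. The diatonic chord on degree 1 would be F# (I), but F#–A–C# is the minor chord from F# minor. As a borrowed chord it is labeled i.

i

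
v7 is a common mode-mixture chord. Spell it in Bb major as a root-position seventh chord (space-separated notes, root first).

v7 is built on scale degree 5, which is F in both Bb major and its parallel. In Bb minor the chord on F is F–Ab–C–Eb.

F Ab C Eb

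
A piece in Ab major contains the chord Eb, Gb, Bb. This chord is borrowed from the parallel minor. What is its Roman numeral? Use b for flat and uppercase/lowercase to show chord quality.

The root Eb is the diatonic 5th degree of Ab major; the borrowing shows in the chord quality. Diatonically Ab major has Eb (V) on that degree; Eb–Gb–Bb is instead the minor chord native to Ab minor, so it takes the label v.

v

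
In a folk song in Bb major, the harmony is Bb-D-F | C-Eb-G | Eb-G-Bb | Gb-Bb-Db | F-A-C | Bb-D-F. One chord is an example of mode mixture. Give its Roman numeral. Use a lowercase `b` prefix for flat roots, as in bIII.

Bb major has the diatonic set Bb, Cm, Dm, Eb, F, Gm, Adim. Bb–D–F = Bb, C–Eb–G = Cm, Eb–G–Bb = Eb and F–A–C = F are all diatonic. Gb–Bb–Db is not: scale degree 6 in Bb major carries Gm (vi). In Bb minor the chord on that degree is Gb, so here it functions as bVI, borrowed from the parallel minor.

bVI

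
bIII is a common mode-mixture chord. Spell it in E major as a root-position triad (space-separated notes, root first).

G B D

The root of bIII is the lowered 3rd degree: G# becomes G. Stacking thirds in E minor on G gives G–B–D.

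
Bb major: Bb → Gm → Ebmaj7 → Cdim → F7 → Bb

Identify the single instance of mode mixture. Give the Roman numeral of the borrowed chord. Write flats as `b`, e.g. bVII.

In Bb major the diatonic chords are Bb, Cm, Dm, Eb, F, Gm, Adim. Of the given chords, Bb, Gm, Ebmaj7 and F7 are diatonic. Cdim (C–Eb–Gb) doesn't fit — on degree 2 Bb major would have Cm (ii). Cdim is the degree-2 chord of Bb minor, so it is the borrowed ii°.

ii°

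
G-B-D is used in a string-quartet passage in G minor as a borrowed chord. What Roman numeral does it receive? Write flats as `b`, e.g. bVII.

I

G is scale degree 1 in G minor. The diatonic chord on degree 1 would be Gm (i), but G–B–D is the major chord from G major. As a borrowed chord it is labeled I.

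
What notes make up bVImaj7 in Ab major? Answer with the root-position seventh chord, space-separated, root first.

The root of bVImaj7 is the lowered 6th degree: F becomes Fb. In Ab minor the chord on Fb is Fb–Ab–Cb–Eb.

Fb Ab Cb Eb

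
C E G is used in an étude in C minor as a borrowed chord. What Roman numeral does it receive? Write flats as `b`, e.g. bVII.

I

C is scale degree 1 in C minor. The diatonic chord on degree 1 would be Cm (i), but C–E–G is the major chord from C major. As a borrowed chord it is labeled I.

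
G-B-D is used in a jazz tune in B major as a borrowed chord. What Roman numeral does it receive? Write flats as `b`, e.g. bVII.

The root G is the lowered 6th scale degree — diatonically B major has G# there. G–B–D is a major chord — the form found in B minor, not the diatonic vi (G#m). Borrowed into B major it is written bVI.

bVI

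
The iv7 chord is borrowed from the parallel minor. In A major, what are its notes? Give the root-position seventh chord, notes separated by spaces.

D F A C

The root, D, is scale degree 4 — the same note in A major and A minor; only the chord quality changes. Building the minor-seventh chord from the parallel minor on D: D–F–A–C.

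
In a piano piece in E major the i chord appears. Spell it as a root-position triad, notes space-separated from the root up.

i is built on scale degree 1, which is E in both E major and its parallel. In E minor the chord on E is E–G–B.

E G B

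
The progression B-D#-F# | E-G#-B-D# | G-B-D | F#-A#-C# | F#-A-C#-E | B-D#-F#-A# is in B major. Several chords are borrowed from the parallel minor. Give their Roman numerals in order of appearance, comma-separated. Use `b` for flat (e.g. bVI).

The diatonic triads in B major are B, C#m, D#m, E, F#, G#m, A#dim. B–D#–F# = B, E–G#–B–D# = Emaj7, F#–A#–C# = F# and B–D#–F#–A# = Bmaj7 are all diatonic. But G–B–D is foreign: the diatonic vi on degree 6 is G#m, whereas G comes from B minor. It is labeled bVI. F#–A–C#–E is not: scale degree 5 in B major carries F# (V). In B minor the chord on that degree is F#m7, so here it functions as v7, borrowed from the parallel minor.

bVI, v7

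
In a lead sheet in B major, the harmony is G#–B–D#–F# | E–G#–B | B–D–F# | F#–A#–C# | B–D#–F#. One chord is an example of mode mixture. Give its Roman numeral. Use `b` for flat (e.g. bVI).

In B major the diatonic chords are B, C#m, D#m, E, F#, G#m, A#dim. G#–B–D#–F# = G#m7, E–G#–B = E, F#–A#–C# = F# and B–D#–F# = B all belong to that set. B–D–F# doesn't fit — on degree 1 B major would have B (I). Bm is the degree-1 chord of B minor, so it is the borrowed i.

i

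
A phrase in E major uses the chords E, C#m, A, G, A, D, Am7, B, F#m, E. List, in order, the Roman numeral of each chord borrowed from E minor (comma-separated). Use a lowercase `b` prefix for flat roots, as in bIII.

bIII, bVII, iv7

In E major the diatonic chords are E, F#m, G#m, A, B, C#m, D#dim. E, C#m, A, B and F#m all belong to that set. G (G–B–D) doesn't fit — on degree 3 E major would have G#m (iii). G is the degree-3 chord of E minor, so it is the borrowed bIII. But D (D–F#–A) is foreign: the diatonic vii° on degree 7 is D#dim, whereas D comes from E minor. It is labeled bVII. Am7 (A–C–E–G) doesn't fit — on degree 4 E major would have A (IV). Am7 is the degree-4 chord of E minor, so it is the borrowed iv7.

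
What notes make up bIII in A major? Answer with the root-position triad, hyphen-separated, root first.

C-E-G

bIII is built on the lowered scale degree 3. In A major degree 3 is C#; lowered it becomes C. In A minor the chord on C is C–E–G.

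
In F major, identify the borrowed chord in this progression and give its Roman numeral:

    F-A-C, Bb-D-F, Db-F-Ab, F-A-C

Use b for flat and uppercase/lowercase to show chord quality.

The diatonic triads in F major are F, Gm, Am, Bb, C, Dm, Edim. Of the given chords, F–A–C = F and Bb–D–F = Bb are diatonic. Db–F–Ab is not: scale degree 6 in F major carries Dm (vi). In F minor the chord on that degree is Db, so here it functions as bVI, borrowed from the parallel minor.

bVI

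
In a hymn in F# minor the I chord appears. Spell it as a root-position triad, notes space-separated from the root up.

I is built on scale degree 1, which is F# in both F# minor and its parallel. Stacking thirds in F# major on F# gives F#–A#–C#.

F# A# C#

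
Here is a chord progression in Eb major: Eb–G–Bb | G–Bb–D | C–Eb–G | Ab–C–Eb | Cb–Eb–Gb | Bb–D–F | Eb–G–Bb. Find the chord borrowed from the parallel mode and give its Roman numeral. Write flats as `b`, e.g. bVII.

bVI

Eb major has the diatonic set Eb, Fm, Gm, Ab, Bb, Cm, Ddim. Eb–G–Bb = Eb, G–Bb–D = Gm, C–Eb–G = Cm, Ab–C–Eb = Ab and Bb–D–F = Bb all belong to that set. Cb–Eb–Gb is not: scale degree 6 in Eb major carries Cm (vi). In Eb minor the chord on that degree is Cb, so here it functions as bVI, borrowed from the parallel minor.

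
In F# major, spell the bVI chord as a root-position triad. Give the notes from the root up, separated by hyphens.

D-F#-A

Scale degree 6 in F# major is D#. bVI uses the lowered form, D, taken from F# minor. In F# minor the chord on D is D–F#–A.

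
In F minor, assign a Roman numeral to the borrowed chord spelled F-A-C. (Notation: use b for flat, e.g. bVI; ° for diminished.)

F is scale degree 1 in F minor. F–A–C is a major chord — the form found in F major, not the diatonic i (Fm). Borrowed into F minor it is written I.

I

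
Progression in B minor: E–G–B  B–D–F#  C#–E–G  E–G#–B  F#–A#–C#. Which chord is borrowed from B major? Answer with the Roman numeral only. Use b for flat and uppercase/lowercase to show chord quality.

In B minor (with V from harmonic minor) the diatonic chords are Bm, C#dim, D, Em, F#, G, A. Of the given chords, E–G–B = Em, B–D–F# = Bm, C#–E–G = C#dim and F#–A#–C# = F# are diatonic. E–G#–B is not: scale degree 4 in B minor carries Em (iv). In B major the chord on that degree is E, so here it functions as IV, borrowed from the parallel major.

IV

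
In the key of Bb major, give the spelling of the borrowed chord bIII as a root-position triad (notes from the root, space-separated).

Scale degree 3 in Bb major is D. bIII uses the lowered form, Db, taken from Bb minor. In Bb minor the chord on Db is Db–F–Ab.

Db F Ab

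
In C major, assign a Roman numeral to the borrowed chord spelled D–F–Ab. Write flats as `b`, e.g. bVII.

ii°

D is scale degree 2 in C major. The diatonic chord on degree 2 would be Dm (ii), but D–F–Ab is the diminished chord from C minor. As a borrowed chord it is labeled ii°.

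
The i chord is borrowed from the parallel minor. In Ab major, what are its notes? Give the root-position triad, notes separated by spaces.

Ab Cb Eb

The root, Ab, is scale degree 1 — the same note in Ab major and Ab minor; only the chord quality changes. In Ab minor the chord on Ab is Ab–Cb–Eb.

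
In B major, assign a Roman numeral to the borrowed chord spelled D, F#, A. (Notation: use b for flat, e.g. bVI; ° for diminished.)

bIII

The root D is the lowered 3rd scale degree — diatonically B major has D# there. Diatonically B major has D#m (iii) on that degree; D–F#–A is instead the major chord native to B minor, so it takes the label bIII.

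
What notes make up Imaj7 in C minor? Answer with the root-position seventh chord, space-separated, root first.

The root, C, is scale degree 1 — the same note in C minor and C major; only the chord quality changes. In C major the chord on C is C–E–G–B.

C E G B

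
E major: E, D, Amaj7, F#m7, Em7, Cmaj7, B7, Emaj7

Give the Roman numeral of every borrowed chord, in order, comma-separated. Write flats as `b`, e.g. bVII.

bVII, i7, bVImaj7

E major has the diatonic set E, F#m, G#m, A, B, C#m, D#dim. Of the given chords, E, Amaj7, F#m7, B7 and Emaj7 are diatonic. D (D–F#–A) is not: scale degree 7 in E major carries D#dim (vii°). In E minor the chord on that degree is D, so here it functions as bVII, borrowed from the parallel minor. Em7 (E–G–B–D) doesn't fit — on degree 1 E major would have E (I). Em7 is the degree-1 chord of E minor, so it is the borrowed i7. But Cmaj7 (C–E–G–B) is foreign: the diatonic vi on degree 6 is C#m, whereas Cmaj7 comes from E minor. It is labeled bVImaj7.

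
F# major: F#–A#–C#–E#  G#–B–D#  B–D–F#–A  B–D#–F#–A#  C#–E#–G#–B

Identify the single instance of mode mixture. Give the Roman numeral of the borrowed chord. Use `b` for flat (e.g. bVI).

iv7

In F# major the diatonic chords are F#, G#m, A#m, B, C#, D#m, E#dim. F#–A#–C#–E# = F#maj7, G#–B–D# = G#m, B–D#–F#–A# = Bmaj7 and C#–E#–G#–B = C#7 are all diatonic. B–D–F#–A is not: scale degree 4 in F# major carries B (IV). In F# minor the chord on that degree is Bm7, so here it functions as iv7, borrowed from the parallel minor.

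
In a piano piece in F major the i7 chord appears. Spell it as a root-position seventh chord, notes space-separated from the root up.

F Ab C Eb

The root, F, is scale degree 1 — the same note in F major and F minor; only the chord quality changes. Stacking thirds in F minor on F gives F–Ab–C–Eb.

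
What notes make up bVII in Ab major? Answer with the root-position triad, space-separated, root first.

Gb Bb Db

bVII is built on the lowered scale degree 7. In Ab major degree 7 is G; lowered it becomes Gb. Stacking thirds in Ab minor on Gb gives Gb–Bb–Db.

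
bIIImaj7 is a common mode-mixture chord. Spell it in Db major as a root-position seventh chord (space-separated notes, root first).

The root of bIIImaj7 is the lowered 3rd degree: F becomes Fb. Stacking thirds in Db minor on Fb gives Fb–Ab–Cb–Eb.

Fb Ab Cb Eb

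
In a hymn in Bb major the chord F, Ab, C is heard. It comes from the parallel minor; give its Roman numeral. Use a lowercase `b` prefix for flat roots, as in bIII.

v

F is scale degree 5 in Bb major. The diatonic chord on degree 5 would be F (V), but F–Ab–C is the minor chord from Bb minor. As a borrowed chord it is labeled v.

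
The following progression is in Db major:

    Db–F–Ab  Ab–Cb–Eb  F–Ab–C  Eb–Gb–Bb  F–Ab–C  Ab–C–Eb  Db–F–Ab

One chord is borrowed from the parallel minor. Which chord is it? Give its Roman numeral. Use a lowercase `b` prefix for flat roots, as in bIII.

Db major has the diatonic set Db, Ebm, Fm, Gb, Ab, Bbm, Cdim. Of the given chords, Db–F–Ab = Db, F–Ab–C = Fm, Eb–Gb–Bb = Ebm and Ab–C–Eb = Ab are diatonic. But Ab–Cb–Eb is foreign: the diatonic V on degree 5 is Ab, whereas Abm comes from Db minor. It is labeled v.

v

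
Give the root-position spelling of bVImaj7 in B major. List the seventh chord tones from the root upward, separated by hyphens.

G-B-D-F#

The root of bVImaj7 is the lowered 6th degree: G# becomes G. In B minor the chord on G is G–B–D–F#.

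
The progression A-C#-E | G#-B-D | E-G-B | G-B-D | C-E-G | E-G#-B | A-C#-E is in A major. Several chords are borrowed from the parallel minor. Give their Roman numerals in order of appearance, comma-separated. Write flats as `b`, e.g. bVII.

The diatonic triads in A major are A, Bm, C#m, D, E, F#m, G#dim. Of the given chords, A–C#–E = A, G#–B–D = G#dim and E–G#–B = E are diatonic. E–G–B is not: scale degree 5 in A major carries E (V). In A minor the chord on that degree is Em, so here it functions as v, borrowed from the parallel minor. G–B–D is not: scale degree 7 in A major carries G#dim (vii°). In A minor the chord on that degree is G, so here it functions as bVII, borrowed from the parallel minor. C–E–G doesn't fit — on degree 3 A major would have C#m (iii). C is the degree-3 chord of A minor, so it is the borrowed bIII.

v, bVII, bIII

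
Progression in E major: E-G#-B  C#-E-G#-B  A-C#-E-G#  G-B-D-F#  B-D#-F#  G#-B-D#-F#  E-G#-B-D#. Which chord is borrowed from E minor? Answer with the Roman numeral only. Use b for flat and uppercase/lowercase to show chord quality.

bIIImaj7

E major has the diatonic set E, F#m, G#m, A, B, C#m, D#dim. Of the given chords, E–G#–B = E, C#–E–G#–B = C#m7, A–C#–E–G# = Amaj7, B–D#–F# = B, G#–B–D#–F# = G#m7 and E–G#–B–D# = Emaj7 are diatonic. G–B–D–F# is not: scale degree 3 in E major carries G#m (iii). In E minor the chord on that degree is Gmaj7, so here it functions as bIIImaj7, borrowed from the parallel minor.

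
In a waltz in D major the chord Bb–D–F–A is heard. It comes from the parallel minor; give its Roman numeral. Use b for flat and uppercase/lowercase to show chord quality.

The root Bb is the lowered 6th scale degree — diatonically D major has B there. Bb–D–F–A is a major-seventh chord — the form found in D minor, not the diatonic vi (Bm). Borrowed into D major it is written bVImaj7.

bVImaj7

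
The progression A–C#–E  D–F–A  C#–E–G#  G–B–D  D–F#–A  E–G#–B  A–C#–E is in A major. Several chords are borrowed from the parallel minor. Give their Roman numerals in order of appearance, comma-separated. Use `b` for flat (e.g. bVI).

iv, bVII

A major has the diatonic set A, Bm, C#m, D, E, F#m, G#dim. A–C#–E = A, C#–E–G# = C#m, D–F#–A = D and E–G#–B = E are all diatonic. D–F–A doesn't fit — on degree 4 A major would have D (IV). Dm is the degree-4 chord of A minor, so it is the borrowed iv. G–B–D doesn't fit — on degree 7 A major would have G#dim (vii°). G is the degree-7 chord of A minor, so it is the borrowed bVII.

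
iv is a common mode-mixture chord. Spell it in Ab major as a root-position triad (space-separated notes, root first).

iv is built on scale degree 4, which is Db in both Ab major and its parallel. Building the minor chord from the parallel minor on Db: Db–Fb–Ab.

Db Fb Ab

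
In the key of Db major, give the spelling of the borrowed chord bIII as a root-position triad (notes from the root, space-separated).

Fb Ab Cb

Scale degree 3 in Db major is F. bIII uses the lowered form, Fb, taken from Db minor. Stacking thirds in Db minor on Fb gives Fb–Ab–Cb.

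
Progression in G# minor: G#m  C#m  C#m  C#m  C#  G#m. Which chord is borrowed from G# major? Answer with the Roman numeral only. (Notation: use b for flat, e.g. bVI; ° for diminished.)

IV

G# minor has the diatonic set G#m, A#dim, B, C#m, D#, E, F# (with V from harmonic minor). G#m and C#m both belong to that set. C# (C#–E#–G#) doesn't fit — on degree 4 G# minor would have C#m (iv). C# is the degree-4 chord of G# major, so it is the borrowed IV.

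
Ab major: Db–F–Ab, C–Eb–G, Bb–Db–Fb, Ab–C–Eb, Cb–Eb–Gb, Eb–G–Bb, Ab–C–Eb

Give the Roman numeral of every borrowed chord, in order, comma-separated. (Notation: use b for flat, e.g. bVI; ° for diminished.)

ii°, bIII

The diatonic triads in Ab major are Ab, Bbm, Cm, Db, Eb, Fm, Gdim. Of the given chords, Db–F–Ab = Db, C–Eb–G = Cm, Ab–C–Eb = Ab and Eb–G–Bb = Eb are diatonic. Bb–Db–Fb doesn't fit — on degree 2 Ab major would have Bbm (ii). Bbdim is the degree-2 chord of Ab minor, so it is the borrowed ii°. Cb–Eb–Gb is not: scale degree 3 in Ab major carries Cm (iii). In Ab minor the chord on that degree is Cb, so here it functions as bIII, borrowed from the parallel minor.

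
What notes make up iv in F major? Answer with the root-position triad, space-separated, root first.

Bb Db F

iv is built on scale degree 4, which is Bb in both F major and its parallel. Building the minor chord from the parallel minor on Bb: Bb–Db–F.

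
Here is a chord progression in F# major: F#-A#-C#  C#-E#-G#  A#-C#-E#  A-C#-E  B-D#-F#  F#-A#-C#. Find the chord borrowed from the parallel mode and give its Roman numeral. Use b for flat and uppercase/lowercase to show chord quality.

In F# major the diatonic chords are F#, G#m, A#m, B, C#, D#m, E#dim. F#–A#–C# = F#, C#–E#–G# = C#, A#–C#–E# = A#m and B–D#–F# = B are all diatonic. But A–C#–E is foreign: the diatonic iii on degree 3 is A#m, whereas A comes from F# minor. It is labeled bIII.

bIII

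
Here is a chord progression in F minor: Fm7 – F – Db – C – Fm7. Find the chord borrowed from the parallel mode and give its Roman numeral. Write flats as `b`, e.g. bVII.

I

The diatonic triads in F minor (with V from harmonic minor) are Fm, Gdim, Ab, Bbm, C, Db, Eb. Fm7, Db and C are all diatonic. But F (F–A–C) is foreign: the diatonic i on degree 1 is Fm, whereas F comes from F major. It is labeled I.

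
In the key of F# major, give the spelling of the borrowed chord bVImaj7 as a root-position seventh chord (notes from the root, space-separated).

D F# A C#

The root of bVImaj7 is the lowered 6th degree: D# becomes D. In F# minor the chord on D is D–F#–A–C#.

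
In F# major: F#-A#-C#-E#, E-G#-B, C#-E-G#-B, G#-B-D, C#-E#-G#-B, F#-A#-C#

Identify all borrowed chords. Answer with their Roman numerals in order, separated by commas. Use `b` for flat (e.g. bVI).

The diatonic triads in F# major are F#, G#m, A#m, B, C#, D#m, E#dim. Of the given chords, F#–A#–C#–E# = F#maj7, C#–E#–G#–B = C#7 and F#–A#–C# = F# are diatonic. E–G#–B doesn't fit — on degree 7 F# major would have E#dim (vii°). E is the degree-7 chord of F# minor, so it is the borrowed bVII. But C#–E–G#–B is foreign: the diatonic V on degree 5 is C#, whereas C#m7 comes from F# minor. It is labeled v7. But G#–B–D is foreign: the diatonic ii on degree 2 is G#m, whereas G#dim comes from F# minor. It is labeled ii°.

bVII, v7, ii°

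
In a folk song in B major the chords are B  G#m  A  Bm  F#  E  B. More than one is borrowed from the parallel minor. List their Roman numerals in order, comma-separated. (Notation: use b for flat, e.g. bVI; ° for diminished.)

bVII, i

In B major the diatonic chords are B, C#m, D#m, E, F#, G#m, A#dim. B, G#m, F# and E are all diatonic. But A (A–C#–E) is foreign: the diatonic vii° on degree 7 is A#dim, whereas A comes from B minor. It is labeled bVII. Bm (B–D–F#) is not: scale degree 1 in B major carries B (I). In B minor the chord on that degree is Bm, so here it functions as i, borrowed from the parallel minor.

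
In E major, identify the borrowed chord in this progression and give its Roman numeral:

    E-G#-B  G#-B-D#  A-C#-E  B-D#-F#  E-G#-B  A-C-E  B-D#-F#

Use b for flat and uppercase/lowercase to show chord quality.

The diatonic triads in E major are E, F#m, G#m, A, B, C#m, D#dim. Of the given chords, E–G#–B = E, G#–B–D# = G#m, A–C#–E = A and B–D#–F# = B are diatonic. But A–C–E is foreign: the diatonic IV on degree 4 is A, whereas Am comes from E minor. It is labeled iv.

iv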